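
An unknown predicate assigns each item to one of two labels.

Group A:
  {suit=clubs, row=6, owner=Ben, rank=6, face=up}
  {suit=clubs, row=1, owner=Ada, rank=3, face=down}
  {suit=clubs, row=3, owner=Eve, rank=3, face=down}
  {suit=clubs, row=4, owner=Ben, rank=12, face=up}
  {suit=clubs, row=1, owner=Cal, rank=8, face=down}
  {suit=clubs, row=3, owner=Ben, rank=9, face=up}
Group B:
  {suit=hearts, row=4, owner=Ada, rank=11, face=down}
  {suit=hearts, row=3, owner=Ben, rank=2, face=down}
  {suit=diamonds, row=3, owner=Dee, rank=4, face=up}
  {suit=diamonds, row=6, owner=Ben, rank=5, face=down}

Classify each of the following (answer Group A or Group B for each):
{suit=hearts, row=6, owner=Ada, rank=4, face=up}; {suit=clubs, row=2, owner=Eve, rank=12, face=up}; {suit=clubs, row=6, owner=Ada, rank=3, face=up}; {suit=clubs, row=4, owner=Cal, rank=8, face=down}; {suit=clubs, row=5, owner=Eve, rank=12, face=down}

The classifier is using: suit is clubs.
{suit=hearts, row=6, owner=Ada, rank=4, face=up}: suit is hearts — does not pass, so Group B. {suit=clubs, row=2, owner=Eve, rank=12, face=up}: suit is clubs — has this property, so Group A. {suit=clubs, row=6, owner=Ada, rank=3, face=up}: suit is clubs — has this property, so Group A. {suit=clubs, row=4, owner=Cal, rank=8, face=down}: suit is clubs — has this property, so Group A. {suit=clubs, row=5, owner=Eve, rank=12, face=down}: suit is clubs — has this property, so Group A.

Group B, Group A, Group A, Group A, Group A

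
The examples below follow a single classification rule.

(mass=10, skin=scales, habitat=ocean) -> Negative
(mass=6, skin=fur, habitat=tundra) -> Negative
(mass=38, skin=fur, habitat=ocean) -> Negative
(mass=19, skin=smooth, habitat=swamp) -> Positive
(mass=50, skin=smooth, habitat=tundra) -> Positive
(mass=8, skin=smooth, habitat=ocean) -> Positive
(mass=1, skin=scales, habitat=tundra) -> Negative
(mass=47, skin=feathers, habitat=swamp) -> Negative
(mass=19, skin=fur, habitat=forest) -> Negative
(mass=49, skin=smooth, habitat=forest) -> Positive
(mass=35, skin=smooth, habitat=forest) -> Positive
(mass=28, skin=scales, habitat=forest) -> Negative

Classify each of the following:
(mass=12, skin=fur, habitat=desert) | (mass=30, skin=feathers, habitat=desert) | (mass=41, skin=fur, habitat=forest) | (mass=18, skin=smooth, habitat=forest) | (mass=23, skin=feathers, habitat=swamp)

All 'Positive' examples share one property — skin is smooth — and every 'Negative' example lacks it.
(mass=12, skin=fur, habitat=desert): skin is fur, doesn't qualify → Negative. (mass=30, skin=feathers, habitat=desert): skin is feathers, doesn't qualify → Negative. (mass=41, skin=fur, habitat=forest): skin is fur, doesn't qualify → Negative. (mass=18, skin=smooth, habitat=forest): skin is smooth, satisfies this → Positive. (mass=23, skin=feathers, habitat=swamp): skin is feathers, doesn't qualify → Negative.

Negative, Negative, Negative, Positive, Negative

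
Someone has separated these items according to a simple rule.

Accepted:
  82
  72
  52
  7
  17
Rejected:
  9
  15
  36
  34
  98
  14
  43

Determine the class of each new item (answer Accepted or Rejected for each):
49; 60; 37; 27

The common property of the 'Accepted' items is: ≡ 2 (mod 5). No 'Rejected' item has it.
49: Rejected (49 mod 5 = 4). 60: Rejected (60 mod 5 = 0). 37: Accepted (37 mod 5 = 2). 27: Accepted (27 mod 5 = 2).

Rejected, Rejected, Accepted, Accepted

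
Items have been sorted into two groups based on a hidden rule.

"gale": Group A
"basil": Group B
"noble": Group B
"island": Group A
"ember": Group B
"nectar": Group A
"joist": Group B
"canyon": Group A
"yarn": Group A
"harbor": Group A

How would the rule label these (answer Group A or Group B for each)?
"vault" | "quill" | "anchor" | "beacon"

Group B, Group B, Group A, Group A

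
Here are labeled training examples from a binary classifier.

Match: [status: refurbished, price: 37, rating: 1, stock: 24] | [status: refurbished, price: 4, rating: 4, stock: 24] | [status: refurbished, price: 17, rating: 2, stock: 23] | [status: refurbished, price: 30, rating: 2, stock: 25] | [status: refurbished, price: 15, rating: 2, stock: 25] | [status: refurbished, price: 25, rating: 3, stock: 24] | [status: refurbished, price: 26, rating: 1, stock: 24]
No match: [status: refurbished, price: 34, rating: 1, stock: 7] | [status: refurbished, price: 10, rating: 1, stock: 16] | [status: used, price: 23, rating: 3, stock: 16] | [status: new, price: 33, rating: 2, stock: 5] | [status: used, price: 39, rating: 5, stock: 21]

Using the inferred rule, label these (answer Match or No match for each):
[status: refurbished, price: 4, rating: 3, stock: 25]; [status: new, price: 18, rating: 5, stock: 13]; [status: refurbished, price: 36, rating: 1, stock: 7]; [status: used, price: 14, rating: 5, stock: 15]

Match, No match, No match, No match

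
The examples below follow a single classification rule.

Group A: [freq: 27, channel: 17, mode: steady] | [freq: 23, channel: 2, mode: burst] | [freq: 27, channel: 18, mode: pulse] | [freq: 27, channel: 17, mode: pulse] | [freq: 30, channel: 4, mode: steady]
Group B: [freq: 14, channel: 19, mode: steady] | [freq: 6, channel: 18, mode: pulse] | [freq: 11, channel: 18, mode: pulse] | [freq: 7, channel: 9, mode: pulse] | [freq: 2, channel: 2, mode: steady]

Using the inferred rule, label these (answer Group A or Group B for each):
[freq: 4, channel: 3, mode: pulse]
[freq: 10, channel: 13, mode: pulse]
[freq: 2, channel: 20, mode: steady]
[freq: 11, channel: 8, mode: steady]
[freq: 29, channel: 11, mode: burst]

One predicate separates the groups cleanly: freq ≥ 23.
[freq: 4, channel: 3, mode: pulse] → freq = 4 → Group B.
[freq: 10, channel: 13, mode: pulse] → freq = 10 → Group B.
[freq: 2, channel: 20, mode: steady] → freq = 2 → Group B.
[freq: 11, channel: 8, mode: steady] → freq = 11 → Group B.
[freq: 29, channel: 11, mode: burst] → freq = 29 → Group A.

Group B, Group B, Group B, Group B, Group A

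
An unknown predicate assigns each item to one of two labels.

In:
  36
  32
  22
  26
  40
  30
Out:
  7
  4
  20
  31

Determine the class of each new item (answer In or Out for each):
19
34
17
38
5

Out, In, Out, In, Out

Rule: even AND at least 22. This holds for each 'In' example and fails for each 'Out' one.
19: 19 is odd, 19 < 22, fails this test → Out.
34: 34 is even, 34 ≥ 22, qualifies → In.
17: 17 is odd, 17 < 22, fails this test → Out.
38: 38 is even, 38 ≥ 22, qualifies → In.
5: 5 is odd, 5 < 22, fails this test → Out.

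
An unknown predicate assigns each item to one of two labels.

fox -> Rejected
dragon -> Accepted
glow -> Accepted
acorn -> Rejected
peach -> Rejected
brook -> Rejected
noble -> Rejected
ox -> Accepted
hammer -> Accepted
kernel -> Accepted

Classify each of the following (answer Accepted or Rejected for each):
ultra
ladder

Rejected, Accepted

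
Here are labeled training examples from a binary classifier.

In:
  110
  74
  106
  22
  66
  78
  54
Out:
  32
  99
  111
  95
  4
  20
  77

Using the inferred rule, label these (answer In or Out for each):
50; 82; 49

In, In, Out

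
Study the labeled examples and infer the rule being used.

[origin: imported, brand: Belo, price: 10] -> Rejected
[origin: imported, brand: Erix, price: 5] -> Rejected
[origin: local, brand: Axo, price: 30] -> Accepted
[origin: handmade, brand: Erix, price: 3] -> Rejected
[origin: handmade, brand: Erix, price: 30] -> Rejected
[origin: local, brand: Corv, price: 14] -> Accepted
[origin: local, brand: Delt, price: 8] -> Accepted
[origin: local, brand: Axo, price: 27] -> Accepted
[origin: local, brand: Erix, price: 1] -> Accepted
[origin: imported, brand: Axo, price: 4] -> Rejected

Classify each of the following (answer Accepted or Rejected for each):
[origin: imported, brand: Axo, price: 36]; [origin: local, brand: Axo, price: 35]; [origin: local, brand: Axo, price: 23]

Rejected, Accepted, Accepted

Checking candidate rules against both groups, what survives is: origin is local.
[origin: imported, brand: Axo, price: 36] → origin is imported → Rejected.
[origin: local, brand: Axo, price: 35] → origin is local → Accepted.
[origin: local, brand: Axo, price: 23] → origin is local → Accepted.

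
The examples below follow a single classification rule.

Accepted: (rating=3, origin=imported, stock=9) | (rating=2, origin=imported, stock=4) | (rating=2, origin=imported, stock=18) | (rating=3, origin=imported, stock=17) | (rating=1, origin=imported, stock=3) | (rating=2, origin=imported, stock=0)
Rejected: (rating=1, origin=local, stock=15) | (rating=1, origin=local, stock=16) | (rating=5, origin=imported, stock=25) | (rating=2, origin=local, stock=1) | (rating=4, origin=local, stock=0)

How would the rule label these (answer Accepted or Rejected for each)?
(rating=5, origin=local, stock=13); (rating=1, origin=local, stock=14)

Rejected, Rejected

All 'Accepted' examples share one property — origin is imported AND rating ≤ 3 — and every 'Rejected' example lacks it.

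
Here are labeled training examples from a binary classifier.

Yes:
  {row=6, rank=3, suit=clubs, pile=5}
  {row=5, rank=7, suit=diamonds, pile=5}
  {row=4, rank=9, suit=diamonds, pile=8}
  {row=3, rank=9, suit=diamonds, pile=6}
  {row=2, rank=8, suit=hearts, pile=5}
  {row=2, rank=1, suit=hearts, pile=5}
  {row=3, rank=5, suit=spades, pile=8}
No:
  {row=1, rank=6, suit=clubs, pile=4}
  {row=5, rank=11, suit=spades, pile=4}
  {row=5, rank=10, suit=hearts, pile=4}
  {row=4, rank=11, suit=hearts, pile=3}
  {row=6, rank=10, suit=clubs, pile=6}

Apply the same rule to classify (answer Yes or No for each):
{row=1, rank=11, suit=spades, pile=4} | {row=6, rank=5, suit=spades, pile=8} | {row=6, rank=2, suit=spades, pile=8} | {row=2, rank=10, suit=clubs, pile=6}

A rule that fits every label: rank ≤ 9 AND row ≥ 2 — true of each 'Yes' example, false of each 'No' one.
{row=1, rank=11, suit=spades, pile=4}: rank = 11, row = 1 — does not satisfy this, so No.
{row=6, rank=5, suit=spades, pile=8}: rank = 5, row = 6 — has this property, so Yes.
{row=6, rank=2, suit=spades, pile=8}: rank = 2, row = 6 — has this property, so Yes.
{row=2, rank=10, suit=clubs, pile=6}: rank = 10, row = 2 — does not satisfy this, so No.

No, Yes, Yes, No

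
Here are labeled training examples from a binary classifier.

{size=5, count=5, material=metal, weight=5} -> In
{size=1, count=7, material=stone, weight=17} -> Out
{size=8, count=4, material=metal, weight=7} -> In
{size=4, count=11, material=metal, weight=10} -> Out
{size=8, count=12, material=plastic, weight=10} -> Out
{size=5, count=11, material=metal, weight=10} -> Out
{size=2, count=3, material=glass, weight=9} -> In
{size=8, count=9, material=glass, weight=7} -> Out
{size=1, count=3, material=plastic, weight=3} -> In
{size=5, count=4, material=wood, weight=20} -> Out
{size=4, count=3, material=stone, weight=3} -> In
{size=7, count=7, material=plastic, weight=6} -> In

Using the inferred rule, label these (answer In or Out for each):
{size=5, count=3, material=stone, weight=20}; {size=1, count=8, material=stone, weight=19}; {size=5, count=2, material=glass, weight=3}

Out, Out, In

A rule that fits every label: count ≤ 7 AND weight ≤ 9 — true of each 'In' example, false of each 'Out' one.
{size=5, count=3, material=stone, weight=20} → count = 3, weight = 20 → Out. {size=1, count=8, material=stone, weight=19} → count = 8, weight = 19 → Out. {size=5, count=2, material=glass, weight=3} → count = 2, weight = 3 → In.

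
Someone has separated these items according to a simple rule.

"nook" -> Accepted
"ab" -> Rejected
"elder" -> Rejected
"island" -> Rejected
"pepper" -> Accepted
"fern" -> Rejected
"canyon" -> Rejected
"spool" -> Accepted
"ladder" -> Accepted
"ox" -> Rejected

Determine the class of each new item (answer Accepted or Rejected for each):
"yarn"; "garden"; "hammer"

All 'Accepted' examples share one property — has a double letter — and every 'Rejected' example lacks it.
Rejected: "yarn", since no doubled letter.
Rejected: "garden", since no doubled letter.
Accepted: "hammer", since 'mm' doubled.

Rejected, Rejected, Accepted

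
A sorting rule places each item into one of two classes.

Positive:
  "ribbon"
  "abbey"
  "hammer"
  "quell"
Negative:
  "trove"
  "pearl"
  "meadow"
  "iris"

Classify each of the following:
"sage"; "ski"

Negative, Negative

'Positive' ⟺ has a double letter.
"sage" → no doubled letter → Negative. "ski" → no doubled letter → Negative.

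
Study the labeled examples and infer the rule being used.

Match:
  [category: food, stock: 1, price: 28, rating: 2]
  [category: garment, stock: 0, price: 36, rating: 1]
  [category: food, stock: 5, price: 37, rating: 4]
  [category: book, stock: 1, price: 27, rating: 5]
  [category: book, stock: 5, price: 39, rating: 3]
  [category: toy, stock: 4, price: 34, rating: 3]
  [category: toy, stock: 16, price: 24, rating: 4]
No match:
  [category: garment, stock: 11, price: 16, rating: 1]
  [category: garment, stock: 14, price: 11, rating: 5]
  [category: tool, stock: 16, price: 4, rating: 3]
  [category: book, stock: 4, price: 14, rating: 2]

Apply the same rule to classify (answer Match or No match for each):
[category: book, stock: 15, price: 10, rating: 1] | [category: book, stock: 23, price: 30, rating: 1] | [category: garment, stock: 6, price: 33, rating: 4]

The distinguishing property — price ≥ 24 — holds for all the 'Match' cases and none of the 'No match' cases.
[category: book, stock: 15, price: 10, rating: 1]: price = 10, doesn't match → No match.
[category: book, stock: 23, price: 30, rating: 1]: price = 30, fits → Match.
[category: garment, stock: 6, price: 33, rating: 4]: price = 33, fits → Match.

No match, Match, Match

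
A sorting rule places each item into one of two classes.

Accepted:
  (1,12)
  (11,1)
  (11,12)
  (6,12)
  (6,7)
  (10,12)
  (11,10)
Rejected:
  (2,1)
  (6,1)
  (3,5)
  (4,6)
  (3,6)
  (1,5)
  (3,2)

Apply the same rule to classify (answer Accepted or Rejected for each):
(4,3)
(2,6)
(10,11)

Rule: sum ≥ 12. This holds for each 'Accepted' example and fails for each 'Rejected' one.
(4,3) — 4+3 = 7, hence Rejected. (2,6) — 2+6 = 8, hence Rejected. (10,11) — 10+11 = 21, hence Accepted.

Rejected, Rejected, Accepted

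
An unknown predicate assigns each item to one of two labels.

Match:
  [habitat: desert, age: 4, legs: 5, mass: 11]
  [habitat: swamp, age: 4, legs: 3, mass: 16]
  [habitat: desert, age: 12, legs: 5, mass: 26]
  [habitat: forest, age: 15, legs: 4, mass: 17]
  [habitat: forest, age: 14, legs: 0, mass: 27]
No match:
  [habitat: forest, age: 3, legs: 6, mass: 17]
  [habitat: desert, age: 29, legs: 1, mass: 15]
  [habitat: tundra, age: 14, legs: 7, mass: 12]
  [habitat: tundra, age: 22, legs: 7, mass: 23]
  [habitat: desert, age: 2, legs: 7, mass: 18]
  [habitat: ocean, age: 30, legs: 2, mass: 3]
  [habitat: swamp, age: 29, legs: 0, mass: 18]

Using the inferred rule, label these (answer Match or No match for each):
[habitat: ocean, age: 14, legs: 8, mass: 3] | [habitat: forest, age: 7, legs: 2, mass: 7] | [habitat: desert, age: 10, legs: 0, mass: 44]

No match, Match, Match

The classifier is using: legs ≤ 5 AND age ≤ 15.
[habitat: ocean, age: 14, legs: 8, mass: 3]: No match (legs = 8, age = 14). [habitat: forest, age: 7, legs: 2, mass: 7]: Match (legs = 2, age = 7). [habitat: desert, age: 10, legs: 0, mass: 44]: Match (legs = 0, age = 10).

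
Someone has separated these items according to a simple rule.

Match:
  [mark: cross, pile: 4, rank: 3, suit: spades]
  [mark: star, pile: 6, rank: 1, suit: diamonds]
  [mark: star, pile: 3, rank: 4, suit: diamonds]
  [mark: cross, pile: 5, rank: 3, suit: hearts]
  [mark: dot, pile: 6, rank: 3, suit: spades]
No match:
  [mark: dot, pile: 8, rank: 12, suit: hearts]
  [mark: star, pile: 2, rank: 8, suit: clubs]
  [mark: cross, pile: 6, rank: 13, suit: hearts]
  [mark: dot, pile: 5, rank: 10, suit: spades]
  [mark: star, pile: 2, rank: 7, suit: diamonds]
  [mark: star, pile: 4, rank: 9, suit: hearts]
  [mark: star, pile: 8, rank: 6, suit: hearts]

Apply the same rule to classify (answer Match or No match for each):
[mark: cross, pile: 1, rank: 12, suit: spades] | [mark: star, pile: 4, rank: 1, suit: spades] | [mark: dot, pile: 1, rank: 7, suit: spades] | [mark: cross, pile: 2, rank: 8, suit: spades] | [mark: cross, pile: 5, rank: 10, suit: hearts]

No match, Match, No match, No match, No match

The common property of the 'Match' items is: rank ≤ 4. No 'No match' item has it.
[mark: cross, pile: 1, rank: 12, suit: spades]: rank = 12 — does not fit, so No match. [mark: star, pile: 4, rank: 1, suit: spades]: rank = 1 — satisfies this, so Match. [mark: dot, pile: 1, rank: 7, suit: spades]: rank = 7 — does not fit, so No match. [mark: cross, pile: 2, rank: 8, suit: spades]: rank = 8 — does not fit, so No match. [mark: cross, pile: 5, rank: 10, suit: hearts]: rank = 10 — does not fit, so No match.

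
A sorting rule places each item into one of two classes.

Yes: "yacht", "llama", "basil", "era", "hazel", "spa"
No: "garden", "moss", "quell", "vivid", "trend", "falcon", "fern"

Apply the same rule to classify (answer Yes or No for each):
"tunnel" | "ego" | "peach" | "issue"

Rule: odd length AND contains 'a'. This holds for each 'Yes' example and fails for each 'No' one.
"tunnel": length 6, no 'a' — fails this test, so No. "ego": length 3, no 'a' — fails this test, so No. "peach": length 5, has 'a' — qualifies, so Yes. "issue": length 5, no 'a' — fails this test, so No.

No, No, Yes, No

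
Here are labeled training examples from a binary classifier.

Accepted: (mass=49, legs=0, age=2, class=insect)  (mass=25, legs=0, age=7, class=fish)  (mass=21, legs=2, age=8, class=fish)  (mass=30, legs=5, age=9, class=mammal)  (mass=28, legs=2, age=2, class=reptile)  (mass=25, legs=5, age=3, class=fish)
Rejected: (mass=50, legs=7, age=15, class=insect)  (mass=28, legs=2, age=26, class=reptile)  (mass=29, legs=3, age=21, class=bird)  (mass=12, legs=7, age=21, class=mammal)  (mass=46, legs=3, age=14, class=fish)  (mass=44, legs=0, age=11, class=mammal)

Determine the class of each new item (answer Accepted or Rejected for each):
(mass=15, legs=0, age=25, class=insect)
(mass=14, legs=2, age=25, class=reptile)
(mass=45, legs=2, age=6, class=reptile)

Rejected, Rejected, Accepted

One predicate separates the groups cleanly: age ≤ 9.
(mass=15, legs=0, age=25, class=insect) → age = 25 → Rejected. (mass=14, legs=2, age=25, class=reptile) → age = 25 → Rejected. (mass=45, legs=2, age=6, class=reptile) → age = 6 → Accepted.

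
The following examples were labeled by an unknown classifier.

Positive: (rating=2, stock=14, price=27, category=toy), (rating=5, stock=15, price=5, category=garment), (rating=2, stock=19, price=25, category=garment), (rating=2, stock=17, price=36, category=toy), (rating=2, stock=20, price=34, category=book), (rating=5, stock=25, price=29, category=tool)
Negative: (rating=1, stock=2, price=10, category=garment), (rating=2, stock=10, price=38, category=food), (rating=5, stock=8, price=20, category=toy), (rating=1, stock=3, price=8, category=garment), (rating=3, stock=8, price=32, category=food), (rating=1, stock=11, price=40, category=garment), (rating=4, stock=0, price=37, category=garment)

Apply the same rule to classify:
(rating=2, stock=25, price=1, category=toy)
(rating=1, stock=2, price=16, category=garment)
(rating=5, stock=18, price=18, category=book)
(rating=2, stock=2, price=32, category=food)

The pattern is that an item is 'Positive' exactly when: stock ≥ 14.
(rating=2, stock=25, price=1, category=toy) → stock = 25 → Positive. (rating=1, stock=2, price=16, category=garment) → stock = 2 → Negative. (rating=5, stock=18, price=18, category=book) → stock = 18 → Positive. (rating=2, stock=2, price=32, category=food) → stock = 2 → Negative.

Positive, Negative, Positive, Negative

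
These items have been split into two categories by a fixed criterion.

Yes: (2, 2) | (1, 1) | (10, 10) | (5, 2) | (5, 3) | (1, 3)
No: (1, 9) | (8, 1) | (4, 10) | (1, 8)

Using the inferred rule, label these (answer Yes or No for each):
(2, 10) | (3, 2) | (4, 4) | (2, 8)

No, Yes, Yes, No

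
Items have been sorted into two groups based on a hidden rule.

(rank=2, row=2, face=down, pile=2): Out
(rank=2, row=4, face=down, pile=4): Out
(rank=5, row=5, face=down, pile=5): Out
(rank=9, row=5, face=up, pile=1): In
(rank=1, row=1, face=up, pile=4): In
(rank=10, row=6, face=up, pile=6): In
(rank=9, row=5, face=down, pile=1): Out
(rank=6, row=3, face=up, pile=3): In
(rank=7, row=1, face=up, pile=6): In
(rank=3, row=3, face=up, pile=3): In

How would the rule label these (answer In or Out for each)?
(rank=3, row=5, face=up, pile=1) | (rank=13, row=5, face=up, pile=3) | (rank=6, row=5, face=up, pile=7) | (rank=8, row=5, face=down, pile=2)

In, In, In, Out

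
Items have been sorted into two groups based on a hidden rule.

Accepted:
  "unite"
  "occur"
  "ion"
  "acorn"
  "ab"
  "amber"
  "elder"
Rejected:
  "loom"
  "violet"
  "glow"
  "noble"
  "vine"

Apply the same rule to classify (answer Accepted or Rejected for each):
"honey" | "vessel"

Rejected, Rejected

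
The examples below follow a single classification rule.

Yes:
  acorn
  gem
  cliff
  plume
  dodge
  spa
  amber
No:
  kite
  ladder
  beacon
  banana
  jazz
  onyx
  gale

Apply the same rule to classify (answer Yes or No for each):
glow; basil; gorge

One predicate separates the groups cleanly: odd length.

No, Yes, Yes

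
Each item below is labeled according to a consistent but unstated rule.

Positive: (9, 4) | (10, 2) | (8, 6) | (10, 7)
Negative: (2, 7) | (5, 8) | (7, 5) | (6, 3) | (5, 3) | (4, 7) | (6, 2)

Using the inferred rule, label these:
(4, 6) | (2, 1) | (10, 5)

Rule: first ≥ 8. This holds for each 'Positive' example and fails for each 'Negative' one.
(4, 6): first 4 — does not pass, so Negative. (2, 1): first 2 — does not pass, so Negative. (10, 5): first 10 — fits, so Positive.

Negative, Negative, Positive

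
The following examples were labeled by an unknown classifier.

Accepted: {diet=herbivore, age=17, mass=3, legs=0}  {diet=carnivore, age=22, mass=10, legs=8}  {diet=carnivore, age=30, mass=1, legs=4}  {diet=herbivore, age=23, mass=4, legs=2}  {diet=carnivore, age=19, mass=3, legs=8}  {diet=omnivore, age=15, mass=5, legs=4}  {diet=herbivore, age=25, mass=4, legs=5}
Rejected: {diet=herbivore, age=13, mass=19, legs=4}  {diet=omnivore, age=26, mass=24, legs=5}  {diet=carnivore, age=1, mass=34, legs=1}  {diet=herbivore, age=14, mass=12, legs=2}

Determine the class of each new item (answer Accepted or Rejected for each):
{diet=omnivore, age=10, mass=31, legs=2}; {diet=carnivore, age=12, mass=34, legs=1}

One predicate separates the groups cleanly: mass ≤ 10.
{diet=omnivore, age=10, mass=31, legs=2}: mass = 31, doesn't match → Rejected.
{diet=carnivore, age=12, mass=34, legs=1}: mass = 34, doesn't match → Rejected.

Rejected, Rejected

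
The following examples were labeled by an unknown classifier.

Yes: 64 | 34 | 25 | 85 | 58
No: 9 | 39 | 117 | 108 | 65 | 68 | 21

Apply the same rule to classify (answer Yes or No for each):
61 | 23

Yes, No

The distinguishing property — ≡ 1 (mod 3) — holds for all the 'Yes' cases and none of the 'No' cases.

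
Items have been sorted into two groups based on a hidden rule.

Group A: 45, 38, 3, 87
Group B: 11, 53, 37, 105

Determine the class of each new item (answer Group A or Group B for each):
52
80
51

Group A, Group A, Group B

Looking at the examples, the only property every 'Group A' case has and every 'Group B' case lacks is: ≡ 3 (mod 7).
52: 52 mod 7 = 3, meets the rule → Group A. 80: 80 mod 7 = 3, meets the rule → Group A. 51: 51 mod 7 = 2, does not satisfy this → Group B.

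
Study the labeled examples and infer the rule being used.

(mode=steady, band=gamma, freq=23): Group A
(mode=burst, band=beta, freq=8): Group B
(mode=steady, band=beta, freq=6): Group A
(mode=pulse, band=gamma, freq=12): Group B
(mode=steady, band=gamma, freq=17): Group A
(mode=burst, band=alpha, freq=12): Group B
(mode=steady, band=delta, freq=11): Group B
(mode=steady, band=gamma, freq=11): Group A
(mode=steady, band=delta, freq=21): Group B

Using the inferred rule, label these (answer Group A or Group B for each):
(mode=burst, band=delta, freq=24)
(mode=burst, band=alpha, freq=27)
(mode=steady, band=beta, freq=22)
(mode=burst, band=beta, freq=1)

'Group A' ⟺ mode is steady AND band is not delta.
Group B: (mode=burst, band=delta, freq=24), since mode is burst, band is delta.
Group B: (mode=burst, band=alpha, freq=27), since mode is burst, band is alpha.
Group A: (mode=steady, band=beta, freq=22), since mode is steady, band is beta.
Group B: (mode=burst, band=beta, freq=1), since mode is burst, band is beta.

Group B, Group B, Group A, Group B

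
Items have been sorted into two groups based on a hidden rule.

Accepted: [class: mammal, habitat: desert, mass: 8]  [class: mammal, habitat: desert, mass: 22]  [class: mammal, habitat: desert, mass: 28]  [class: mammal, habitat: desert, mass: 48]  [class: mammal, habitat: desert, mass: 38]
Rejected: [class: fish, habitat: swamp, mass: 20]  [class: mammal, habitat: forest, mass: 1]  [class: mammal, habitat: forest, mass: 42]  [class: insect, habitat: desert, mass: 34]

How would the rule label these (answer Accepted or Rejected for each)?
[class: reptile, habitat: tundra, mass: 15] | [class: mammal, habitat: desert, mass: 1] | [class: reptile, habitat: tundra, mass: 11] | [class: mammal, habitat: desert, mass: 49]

All 'Accepted' examples share one property — class is mammal AND habitat is desert — and every 'Rejected' example lacks it.
[class: reptile, habitat: tundra, mass: 15]: class is reptile, habitat is tundra — does not pass, so Rejected. [class: mammal, habitat: desert, mass: 1]: class is mammal, habitat is desert — qualifies, so Accepted. [class: reptile, habitat: tundra, mass: 11]: class is reptile, habitat is tundra — does not pass, so Rejected. [class: mammal, habitat: desert, mass: 49]: class is mammal, habitat is desert — qualifies, so Accepted.

Rejected, Accepted, Rejected, Accepted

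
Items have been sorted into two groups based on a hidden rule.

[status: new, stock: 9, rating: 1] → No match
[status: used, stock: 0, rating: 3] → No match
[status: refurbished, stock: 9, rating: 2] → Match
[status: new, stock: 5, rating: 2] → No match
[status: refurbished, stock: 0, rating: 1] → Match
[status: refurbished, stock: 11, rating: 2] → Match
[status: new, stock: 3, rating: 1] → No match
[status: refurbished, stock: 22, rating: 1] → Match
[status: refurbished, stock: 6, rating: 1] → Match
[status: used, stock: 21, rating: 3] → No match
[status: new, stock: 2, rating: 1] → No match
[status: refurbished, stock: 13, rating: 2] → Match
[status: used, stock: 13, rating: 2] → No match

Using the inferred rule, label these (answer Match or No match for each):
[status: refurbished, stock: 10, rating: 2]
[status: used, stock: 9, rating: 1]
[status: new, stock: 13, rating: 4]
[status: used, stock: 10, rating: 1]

Match, No match, No match, No match

The rule appears to be: status is refurbished.
Match: [status: refurbished, stock: 10, rating: 2], since status is refurbished.
No match: [status: used, stock: 9, rating: 1], since status is used.
No match: [status: new, stock: 13, rating: 4], since status is new.
No match: [status: used, stock: 10, rating: 1], since status is used.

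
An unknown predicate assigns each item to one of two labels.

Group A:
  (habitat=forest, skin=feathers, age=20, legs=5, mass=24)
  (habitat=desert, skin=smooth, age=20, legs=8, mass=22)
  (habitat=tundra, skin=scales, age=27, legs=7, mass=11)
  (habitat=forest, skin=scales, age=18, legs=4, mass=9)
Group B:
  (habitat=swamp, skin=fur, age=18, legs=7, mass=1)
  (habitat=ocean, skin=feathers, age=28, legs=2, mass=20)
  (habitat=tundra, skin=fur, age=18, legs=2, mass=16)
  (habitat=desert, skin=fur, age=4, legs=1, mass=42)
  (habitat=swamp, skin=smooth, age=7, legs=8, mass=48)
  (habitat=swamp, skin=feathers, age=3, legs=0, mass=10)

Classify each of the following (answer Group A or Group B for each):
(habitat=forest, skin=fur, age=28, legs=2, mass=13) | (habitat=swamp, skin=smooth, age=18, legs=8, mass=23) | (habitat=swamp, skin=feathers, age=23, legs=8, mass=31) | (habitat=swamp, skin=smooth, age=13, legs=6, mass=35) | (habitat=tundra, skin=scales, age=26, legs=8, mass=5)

Group B, Group B, Group B, Group B, Group A

'Group A' ⟺ skin is scales OR age = 20.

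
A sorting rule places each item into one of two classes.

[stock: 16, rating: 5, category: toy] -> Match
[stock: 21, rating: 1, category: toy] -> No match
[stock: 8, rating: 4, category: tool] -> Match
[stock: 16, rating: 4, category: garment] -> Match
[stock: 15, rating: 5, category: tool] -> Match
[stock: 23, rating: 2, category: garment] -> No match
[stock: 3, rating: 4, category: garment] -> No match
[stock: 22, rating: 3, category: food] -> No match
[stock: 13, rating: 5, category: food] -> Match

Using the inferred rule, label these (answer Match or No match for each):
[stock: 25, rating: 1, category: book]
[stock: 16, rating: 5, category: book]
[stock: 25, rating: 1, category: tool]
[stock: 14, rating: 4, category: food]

No match, Match, No match, Match

The common property of the 'Match' items is: stock ≥ 8 AND rating ≥ 4. No 'No match' item has it.
[stock: 25, rating: 1, category: book]: stock = 25, rating = 1, fails the rule → No match.
[stock: 16, rating: 5, category: book]: stock = 16, rating = 5, checks out → Match.
[stock: 25, rating: 1, category: tool]: stock = 25, rating = 1, fails the rule → No match.
[stock: 14, rating: 4, category: food]: stock = 14, rating = 4, checks out → Match.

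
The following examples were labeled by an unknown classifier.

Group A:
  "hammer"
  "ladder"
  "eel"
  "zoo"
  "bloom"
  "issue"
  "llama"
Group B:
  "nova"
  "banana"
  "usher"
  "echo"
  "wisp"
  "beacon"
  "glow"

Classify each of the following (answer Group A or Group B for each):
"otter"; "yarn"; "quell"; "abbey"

The pattern is that an item is 'Group A' exactly when: has a double letter.
"otter": Group A ('tt' doubled). "yarn": Group B (no doubled letter). "quell": Group A ('ll' doubled). "abbey": Group A ('bb' doubled).

Group A, Group B, Group A, Group A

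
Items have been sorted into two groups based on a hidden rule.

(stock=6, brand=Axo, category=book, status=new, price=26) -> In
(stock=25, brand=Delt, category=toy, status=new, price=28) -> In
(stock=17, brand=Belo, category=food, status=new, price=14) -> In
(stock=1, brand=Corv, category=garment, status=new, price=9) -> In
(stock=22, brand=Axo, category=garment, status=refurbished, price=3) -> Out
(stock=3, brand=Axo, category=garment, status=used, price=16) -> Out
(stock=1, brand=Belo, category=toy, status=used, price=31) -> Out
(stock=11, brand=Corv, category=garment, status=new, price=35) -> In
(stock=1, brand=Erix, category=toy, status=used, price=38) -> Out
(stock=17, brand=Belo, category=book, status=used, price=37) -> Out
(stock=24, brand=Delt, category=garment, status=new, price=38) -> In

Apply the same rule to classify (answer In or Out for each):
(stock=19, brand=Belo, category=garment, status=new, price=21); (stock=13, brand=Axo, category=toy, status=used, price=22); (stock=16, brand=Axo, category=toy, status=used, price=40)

The rule appears to be: status is new.
(stock=19, brand=Belo, category=garment, status=new, price=21): In (status is new). (stock=13, brand=Axo, category=toy, status=used, price=22): Out (status is used). (stock=16, brand=Axo, category=toy, status=used, price=40): Out (status is used).

In, Out, Out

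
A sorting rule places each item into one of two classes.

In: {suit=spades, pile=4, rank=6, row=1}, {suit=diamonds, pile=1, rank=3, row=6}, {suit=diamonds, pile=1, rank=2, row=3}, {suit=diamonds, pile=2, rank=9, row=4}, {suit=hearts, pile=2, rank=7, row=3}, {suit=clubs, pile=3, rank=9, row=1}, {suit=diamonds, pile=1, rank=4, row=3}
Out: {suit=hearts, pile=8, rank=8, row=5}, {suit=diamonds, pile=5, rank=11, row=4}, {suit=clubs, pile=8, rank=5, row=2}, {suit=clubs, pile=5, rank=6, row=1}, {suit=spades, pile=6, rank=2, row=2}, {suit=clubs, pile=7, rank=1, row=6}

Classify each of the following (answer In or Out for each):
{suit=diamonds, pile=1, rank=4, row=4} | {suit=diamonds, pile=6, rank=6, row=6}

The simplest hypothesis consistent with all the labels is: pile ≤ 4.
{suit=diamonds, pile=1, rank=4, row=4}: pile = 1 — passes, so In. {suit=diamonds, pile=6, rank=6, row=6}: pile = 6 — does not pass, so Out.

In, Out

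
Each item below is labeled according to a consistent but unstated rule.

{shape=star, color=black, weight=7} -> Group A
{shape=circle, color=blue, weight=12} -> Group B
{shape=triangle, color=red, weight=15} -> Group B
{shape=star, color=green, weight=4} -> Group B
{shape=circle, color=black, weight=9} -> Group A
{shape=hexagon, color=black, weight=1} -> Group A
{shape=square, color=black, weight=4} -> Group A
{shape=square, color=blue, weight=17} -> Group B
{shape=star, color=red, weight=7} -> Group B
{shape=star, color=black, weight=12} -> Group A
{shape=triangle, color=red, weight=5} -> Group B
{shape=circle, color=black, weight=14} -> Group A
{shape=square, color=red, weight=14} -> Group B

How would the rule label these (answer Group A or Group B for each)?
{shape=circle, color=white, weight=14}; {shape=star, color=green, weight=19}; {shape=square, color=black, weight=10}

Group B, Group B, Group A

The distinguishing property — color is black — holds for all the 'Group A' cases and none of the 'Group B' cases.
{shape=circle, color=white, weight=14} → color is white → Group B. {shape=star, color=green, weight=19} → color is green → Group B. {shape=square, color=black, weight=10} → color is black → Group A.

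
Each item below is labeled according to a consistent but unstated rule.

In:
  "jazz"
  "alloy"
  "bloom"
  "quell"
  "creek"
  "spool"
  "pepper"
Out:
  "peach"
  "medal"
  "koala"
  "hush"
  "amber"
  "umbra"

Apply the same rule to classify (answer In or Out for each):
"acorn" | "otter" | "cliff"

Out, In, In

The classifier is using: has a double letter.
"acorn": no doubled letter, doesn't match → Out. "otter": 'tt' doubled, qualifies → In. "cliff": 'ff' doubled, qualifies → In.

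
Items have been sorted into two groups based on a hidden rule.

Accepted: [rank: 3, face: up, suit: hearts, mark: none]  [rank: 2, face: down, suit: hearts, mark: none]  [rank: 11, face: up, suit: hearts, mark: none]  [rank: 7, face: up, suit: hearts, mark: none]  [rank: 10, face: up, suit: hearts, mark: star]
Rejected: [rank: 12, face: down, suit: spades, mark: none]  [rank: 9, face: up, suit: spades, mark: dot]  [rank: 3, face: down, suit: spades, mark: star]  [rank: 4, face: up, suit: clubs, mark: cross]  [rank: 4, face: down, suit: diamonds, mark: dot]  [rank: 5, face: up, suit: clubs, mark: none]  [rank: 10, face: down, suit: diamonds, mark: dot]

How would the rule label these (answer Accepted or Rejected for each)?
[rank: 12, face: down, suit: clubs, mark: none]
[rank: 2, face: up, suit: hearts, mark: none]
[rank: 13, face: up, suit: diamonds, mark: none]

The rule appears to be: suit is hearts.
[rank: 12, face: down, suit: clubs, mark: none]: suit is clubs, lacks this property → Rejected. [rank: 2, face: up, suit: hearts, mark: none]: suit is hearts, has this property → Accepted. [rank: 13, face: up, suit: diamonds, mark: none]: suit is diamonds, lacks this property → Rejected.

Rejected, Accepted, Rejected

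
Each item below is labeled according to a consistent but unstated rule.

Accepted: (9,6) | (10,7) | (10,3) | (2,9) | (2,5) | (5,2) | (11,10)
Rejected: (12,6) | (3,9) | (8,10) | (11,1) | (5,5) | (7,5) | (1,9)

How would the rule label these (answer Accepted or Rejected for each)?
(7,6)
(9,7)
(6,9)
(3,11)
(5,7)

The simplest hypothesis consistent with all the labels is: sum is odd.
Accepted: (7,6), since 7+6 = 13. Rejected: (9,7), since 9+7 = 16. Accepted: (6,9), since 6+9 = 15. Rejected: (3,11), since 3+11 = 14. Rejected: (5,7), since 5+7 = 12.

Accepted, Rejected, Accepted, Rejected, Rejected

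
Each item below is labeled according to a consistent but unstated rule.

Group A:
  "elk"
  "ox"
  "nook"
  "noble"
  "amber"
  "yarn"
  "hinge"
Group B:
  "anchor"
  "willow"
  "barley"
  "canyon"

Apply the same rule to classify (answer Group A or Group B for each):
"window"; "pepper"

The common property of the 'Group A' items is: length ≤ 5. No 'Group B' item has it.
"window" → length 6 → Group B. "pepper" → length 6 → Group B.

Group B, Group B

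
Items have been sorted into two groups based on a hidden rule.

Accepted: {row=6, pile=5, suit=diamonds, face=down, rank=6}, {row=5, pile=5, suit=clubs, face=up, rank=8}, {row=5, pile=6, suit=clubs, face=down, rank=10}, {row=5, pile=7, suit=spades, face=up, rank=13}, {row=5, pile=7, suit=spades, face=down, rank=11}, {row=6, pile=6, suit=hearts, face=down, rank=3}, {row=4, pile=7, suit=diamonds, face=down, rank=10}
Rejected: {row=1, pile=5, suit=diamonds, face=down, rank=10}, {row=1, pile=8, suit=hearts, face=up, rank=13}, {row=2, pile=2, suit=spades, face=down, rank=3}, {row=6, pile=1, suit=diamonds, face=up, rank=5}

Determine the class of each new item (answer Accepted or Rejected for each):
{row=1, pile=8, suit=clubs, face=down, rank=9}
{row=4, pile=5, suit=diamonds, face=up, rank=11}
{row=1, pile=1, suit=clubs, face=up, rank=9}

Rejected, Accepted, Rejected

The common property of the 'Accepted' items is: pile ≥ 2 AND row ≥ 4. No 'Rejected' item has it.
{row=1, pile=8, suit=clubs, face=down, rank=9} — pile = 8, row = 1, hence Rejected. {row=4, pile=5, suit=diamonds, face=up, rank=11} — pile = 5, row = 4, hence Accepted. {row=1, pile=1, suit=clubs, face=up, rank=9} — pile = 1, row = 1, hence Rejected.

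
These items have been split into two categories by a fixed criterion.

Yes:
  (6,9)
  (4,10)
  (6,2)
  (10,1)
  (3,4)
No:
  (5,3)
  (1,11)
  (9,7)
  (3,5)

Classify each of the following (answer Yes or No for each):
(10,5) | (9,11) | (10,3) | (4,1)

Yes, No, Yes, Yes

The simplest hypothesis consistent with all the labels is: product is even.
Yes: (10,5), since 10·5 = 50.
No: (9,11), since 9·11 = 99.
Yes: (10,3), since 10·3 = 30.
Yes: (4,1), since 4·1 = 4.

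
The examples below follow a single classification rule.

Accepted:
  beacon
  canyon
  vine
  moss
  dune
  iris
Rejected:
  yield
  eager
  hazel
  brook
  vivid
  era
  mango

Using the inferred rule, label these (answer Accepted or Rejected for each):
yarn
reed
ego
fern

Accepted, Accepted, Rejected, Accepted

Rule: even length. This holds for each 'Accepted' example and fails for each 'Rejected' one.
Accepted: yarn, since length 4.
Accepted: reed, since length 4.
Rejected: ego, since length 3.
Accepted: fern, since length 4.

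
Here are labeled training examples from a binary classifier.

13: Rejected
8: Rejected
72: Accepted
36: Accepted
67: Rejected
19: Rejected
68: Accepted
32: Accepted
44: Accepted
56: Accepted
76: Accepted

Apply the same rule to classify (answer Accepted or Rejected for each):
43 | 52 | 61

The classifier is using: even AND at least 13.

Rejected, Accepted, Rejected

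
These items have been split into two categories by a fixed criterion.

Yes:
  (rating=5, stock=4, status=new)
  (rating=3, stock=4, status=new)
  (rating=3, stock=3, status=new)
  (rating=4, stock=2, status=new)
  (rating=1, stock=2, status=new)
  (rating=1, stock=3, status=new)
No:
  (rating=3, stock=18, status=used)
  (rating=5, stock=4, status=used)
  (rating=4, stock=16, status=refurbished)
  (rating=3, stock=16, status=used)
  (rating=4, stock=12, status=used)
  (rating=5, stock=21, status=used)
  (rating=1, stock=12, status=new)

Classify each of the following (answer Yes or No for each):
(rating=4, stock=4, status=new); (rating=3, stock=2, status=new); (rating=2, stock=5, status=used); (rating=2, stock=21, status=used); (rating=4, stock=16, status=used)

Yes, Yes, No, No, No

The simplest hypothesis consistent with all the labels is: status is new AND stock ≤ 4.
(rating=4, stock=4, status=new) — status is new, stock = 4, hence Yes.
(rating=3, stock=2, status=new) — status is new, stock = 2, hence Yes.
(rating=2, stock=5, status=used) — status is used, stock = 5, hence No.
(rating=2, stock=21, status=used) — status is used, stock = 21, hence No.
(rating=4, stock=16, status=used) — status is used, stock = 16, hence No.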